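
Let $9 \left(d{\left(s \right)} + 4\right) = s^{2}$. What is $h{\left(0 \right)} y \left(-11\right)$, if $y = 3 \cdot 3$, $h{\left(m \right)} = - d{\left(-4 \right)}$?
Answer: $-220$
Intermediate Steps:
$d{\left(s \right)} = -4 + \frac{s^{2}}{9}$
$h{\left(m \right)} = \frac{20}{9}$ ($h{\left(m \right)} = - (-4 + \frac{\left(-4\right)^{2}}{9}) = - (-4 + \frac{1}{9} \cdot 16) = - (-4 + \frac{16}{9}) = \left(-1\right) \left(- \frac{20}{9}\right) = \frac{20}{9}$)
$y = 9$
$h{\left(0 \right)} y \left(-11\right) = \frac{20}{9} \cdot 9 \left(-11\right) = 20 \left(-11\right) = -220$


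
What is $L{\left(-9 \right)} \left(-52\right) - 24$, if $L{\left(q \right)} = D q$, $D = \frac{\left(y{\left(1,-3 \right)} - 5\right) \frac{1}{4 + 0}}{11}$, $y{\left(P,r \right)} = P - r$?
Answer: $- \frac{381}{11} \approx -34.636$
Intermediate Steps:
$D = - \frac{1}{44}$ ($D = \frac{\left(\left(1 - -3\right) - 5\right) \frac{1}{4 + 0}}{11} = \frac{\left(1 + 3\right) - 5}{4} \cdot \frac{1}{11} = \left(4 - 5\right) \frac{1}{4} \cdot \frac{1}{11} = \left(-1\right) \frac{1}{4} \cdot \frac{1}{11} = \left(- \frac{1}{4}\right) \frac{1}{11} = - \frac{1}{44} \approx -0.022727$)
$L{\left(q \right)} = - \frac{q}{44}$
$L{\left(-9 \right)} \left(-52\right) - 24 = \left(- \frac{1}{44}\right) \left(-9\right) \left(-52\right) - 24 = \frac{9}{44} \left(-52\right) - 24 = - \frac{117}{11} - 24 = - \frac{381}{11}$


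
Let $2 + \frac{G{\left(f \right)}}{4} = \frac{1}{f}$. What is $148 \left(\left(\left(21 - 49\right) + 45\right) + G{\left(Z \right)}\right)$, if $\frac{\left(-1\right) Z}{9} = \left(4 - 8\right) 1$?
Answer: $\frac{12136}{9} \approx 1348.4$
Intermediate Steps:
$Z = 36$ ($Z = - 9 \left(4 - 8\right) 1 = - 9 \left(\left(-4\right) 1\right) = \left(-9\right) \left(-4\right) = 36$)
$G{\left(f \right)} = -8 + \frac{4}{f}$
$148 \left(\left(\left(21 - 49\right) + 45\right) + G{\left(Z \right)}\right) = 148 \left(\left(\left(21 - 49\right) + 45\right) - \left(8 - \frac{4}{36}\right)\right) = 148 \left(\left(-28 + 45\right) + \left(-8 + 4 \cdot \frac{1}{36}\right)\right) = 148 \left(17 + \left(-8 + \frac{1}{9}\right)\right) = 148 \left(17 - \frac{71}{9}\right) = 148 \cdot \frac{82}{9} = \frac{12136}{9}$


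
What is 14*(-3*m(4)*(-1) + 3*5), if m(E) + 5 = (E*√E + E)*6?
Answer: 3024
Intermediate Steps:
m(E) = -5 + 6*E + 6*E^(3/2) (m(E) = -5 + (E*√E + E)*6 = -5 + (E^(3/2) + E)*6 = -5 + (E + E^(3/2))*6 = -5 + (6*E + 6*E^(3/2)) = -5 + 6*E + 6*E^(3/2))
14*(-3*m(4)*(-1) + 3*5) = 14*(-3*(-5 + 6*4 + 6*4^(3/2))*(-1) + 3*5) = 14*(-3*(-5 + 24 + 6*8)*(-1) + 15) = 14*(-3*(-5 + 24 + 48)*(-1) + 15) = 14*(-3*67*(-1) + 15) = 14*(-201*(-1) + 15) = 14*(201 + 15) = 14*216 = 3024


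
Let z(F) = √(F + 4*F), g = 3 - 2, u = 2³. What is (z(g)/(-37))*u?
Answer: -8*√5/37 ≈ -0.48347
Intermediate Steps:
u = 8
g = 1
z(F) = √5*√F (z(F) = √(5*F) = √5*√F)
(z(g)/(-37))*u = ((√5*√1)/(-37))*8 = ((√5*1)*(-1/37))*8 = (√5*(-1/37))*8 = -√5/37*8 = -8*√5/37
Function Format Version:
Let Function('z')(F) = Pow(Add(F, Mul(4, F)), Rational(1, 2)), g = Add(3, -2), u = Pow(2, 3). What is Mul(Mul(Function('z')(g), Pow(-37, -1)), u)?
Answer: Mul(Rational(-8, 37), Pow(5, Rational(1, 2))) ≈ -0.48347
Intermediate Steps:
u = 8
g = 1
Function('z')(F) = Mul(Pow(5, Rational(1, 2)), Pow(F, Rational(1, 2))) (Function('z')(F) = Pow(Mul(5, F), Rational(1, 2)) = Mul(Pow(5, Rational(1, 2)), Pow(F, Rational(1, 2))))
Mul(Mul(Function('z')(g), Pow(-37, -1)), u) = Mul(Mul(Mul(Pow(5, Rational(1, 2)), Pow(1, Rational(1, 2))), Pow(-37, -1)), 8) = Mul(Mul(Mul(Pow(5, Rational(1, 2)), 1), Rational(-1, 37)), 8) = Mul(Mul(Pow(5, Rational(1, 2)), Rational(-1, 37)), 8) = Mul(Mul(Rational(-1, 37), Pow(5, Rational(1, 2))), 8) = Mul(Rational(-8, 37), Pow(5, Rational(1, 2)))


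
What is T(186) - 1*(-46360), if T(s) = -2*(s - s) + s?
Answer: 46546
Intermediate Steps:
T(s) = s (T(s) = -2*0 + s = 0 + s = s)
T(186) - 1*(-46360) = 186 - 1*(-46360) = 186 + 46360 = 46546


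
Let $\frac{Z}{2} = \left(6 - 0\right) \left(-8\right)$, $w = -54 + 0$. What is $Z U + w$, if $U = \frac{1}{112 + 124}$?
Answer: $- \frac{3210}{59} \approx -54.407$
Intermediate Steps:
$w = -54$
$U = \frac{1}{236} \approx 0.0042373$
$Z = -96$ ($Z = 2 \left(6 - 0\right) \left(-8\right) = 2 \left(6 + 0\right) \left(-8\right) = 2 \cdot 6 \left(-8\right) = 2 \left(-48\right) = -96$)
$Z U + w = \left(-96\right) \frac{1}{236} - 54 = - \frac{24}{59} - 54 = - \frac{3210}{59}$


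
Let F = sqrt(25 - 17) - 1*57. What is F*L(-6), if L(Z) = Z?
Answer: 342 - 12*sqrt(2) ≈ 325.03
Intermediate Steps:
F = -57 + 2*sqrt(2) (F = sqrt(8) - 57 = 2*sqrt(2) - 57 = -57 + 2*sqrt(2) ≈ -54.172)
F*L(-6) = (-57 + 2*sqrt(2))*(-6) = 342 - 12*sqrt(2)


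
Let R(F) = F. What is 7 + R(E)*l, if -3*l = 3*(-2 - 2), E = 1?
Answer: 11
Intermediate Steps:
l = 4 (l = -(-2 - 2) = -(-4) = -⅓*(-12) = 4)
7 + R(E)*l = 7 + 1*4 = 7 + 4 = 11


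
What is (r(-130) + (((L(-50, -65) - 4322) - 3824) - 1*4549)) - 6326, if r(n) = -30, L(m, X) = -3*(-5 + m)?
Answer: -18886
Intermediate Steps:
L(m, X) = 15 - 3*m
(r(-130) + (((L(-50, -65) - 4322) - 3824) - 1*4549)) - 6326 = (-30 + ((((15 - 3*(-50)) - 4322) - 3824) - 1*4549)) - 6326 = (-30 + ((((15 + 150) - 4322) - 3824) - 4549)) - 6326 = (-30 + (((165 - 4322) - 3824) - 4549)) - 6326 = (-30 + ((-4157 - 3824) - 4549)) - 6326 = (-30 + (-7981 - 4549)) - 6326 = (-30 - 12530) - 6326 = -12560 - 6326 = -18886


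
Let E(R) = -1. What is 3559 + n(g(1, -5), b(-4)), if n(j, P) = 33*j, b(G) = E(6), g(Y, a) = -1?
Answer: 3526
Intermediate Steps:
b(G) = -1
3559 + n(g(1, -5), b(-4)) = 3559 + 33*(-1) = 3559 - 33 = 3526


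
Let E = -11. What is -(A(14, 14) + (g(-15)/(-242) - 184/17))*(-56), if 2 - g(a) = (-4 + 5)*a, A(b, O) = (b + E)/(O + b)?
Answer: -1242534/2057 ≈ -604.05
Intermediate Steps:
A(b, O) = (-11 + b)/(O + b) (A(b, O) = (b - 11)/(O + b) = (-11 + b)/(O + b))
g(a) = 2 - a (g(a) = 2 - (-4 + 5)*a = 2 - a)
-(A(14, 14) + (g(-15)/(-242) - 184/17))*(-56) = -((-11 + 14)/(14 + 14) + ((2 - 1*(-15))/(-242) - 184/17))*(-56) = -(3/28 + ((2 + 15)*(-1/242) - 184*1/17))*(-56) = -((1/28)*3 + (17*(-1/242) - 184/17))*(-56) = -(3/28 + (-17/242 - 184/17))*(-56) = -(3/28 - 44817/4114)*(-56) = -(-621267)*(-56)/57596 = -1*1242534/2057 = -1242534/2057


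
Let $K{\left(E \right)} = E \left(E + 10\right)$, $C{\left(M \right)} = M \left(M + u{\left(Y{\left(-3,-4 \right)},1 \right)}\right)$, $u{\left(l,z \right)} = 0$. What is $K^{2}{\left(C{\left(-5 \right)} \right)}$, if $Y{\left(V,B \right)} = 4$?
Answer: $765625$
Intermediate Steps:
$C{\left(M \right)} = M^{2}$ ($C{\left(M \right)} = M \left(M + 0\right) = M M = M^{2}$)
$K{\left(E \right)} = E \left(10 + E\right)$
$K^{2}{\left(C{\left(-5 \right)} \right)} = \left(\left(-5\right)^{2} \left(10 + \left(-5\right)^{2}\right)\right)^{2} = \left(25 \left(10 + 25\right)\right)^{2} = \left(25 \cdot 35\right)^{2} = 875^{2} = 765625$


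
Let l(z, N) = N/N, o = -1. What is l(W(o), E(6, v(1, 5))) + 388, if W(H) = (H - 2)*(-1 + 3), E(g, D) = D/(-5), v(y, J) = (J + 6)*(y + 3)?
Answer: 389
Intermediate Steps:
v(y, J) = (3 + y)*(6 + J) (v(y, J) = (6 + J)*(3 + y) = (3 + y)*(6 + J))
E(g, D) = -D/5 (E(g, D) = D*(-⅕) = -D/5)
W(H) = -4 + 2*H (W(H) = (-2 + H)*2 = -4 + 2*H)
l(z, N) = 1
l(W(o), E(6, v(1, 5))) + 388 = 1 + 388 = 389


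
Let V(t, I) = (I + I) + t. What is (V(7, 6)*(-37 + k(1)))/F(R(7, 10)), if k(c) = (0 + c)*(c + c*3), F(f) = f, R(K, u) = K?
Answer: -627/7 ≈ -89.571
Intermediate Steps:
V(t, I) = t + 2*I (V(t, I) = 2*I + t = t + 2*I)
k(c) = 4*c**2 (k(c) = c*(c + 3*c) = c*(4*c) = 4*c**2)
(V(7, 6)*(-37 + k(1)))/F(R(7, 10)) = ((7 + 2*6)*(-37 + 4*1**2))/7 = ((7 + 12)*(-37 + 4*1))*(1/7) = (19*(-37 + 4))*(1/7) = (19*(-33))*(1/7) = -627*1/7 = -627/7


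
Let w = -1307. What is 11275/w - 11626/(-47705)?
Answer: -522678693/62350435 ≈ -8.3829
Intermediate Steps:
11275/w - 11626/(-47705) = 11275/(-1307) - 11626/(-47705) = 11275*(-1/1307) - 11626*(-1/47705) = -11275/1307 + 11626/47705 = -522678693/62350435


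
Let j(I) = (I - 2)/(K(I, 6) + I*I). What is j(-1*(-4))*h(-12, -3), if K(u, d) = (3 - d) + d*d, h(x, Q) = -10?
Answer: -20/49 ≈ -0.40816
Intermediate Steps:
K(u, d) = 3 + d² - d (K(u, d) = (3 - d) + d² = 3 + d² - d)
j(I) = (-2 + I)/(33 + I²) (j(I) = (I - 2)/((3 + 6² - 1*6) + I*I) = (-2 + I)/((3 + 36 - 6) + I²) = (-2 + I)/(33 + I²))
j(-1*(-4))*h(-12, -3) = ((-2 - 1*(-4))/(33 + (-1*(-4))²))*(-10) = ((-2 + 4)/(33 + 4²))*(-10) = (2/(33 + 16))*(-10) = (2/49)*(-10) = -20/49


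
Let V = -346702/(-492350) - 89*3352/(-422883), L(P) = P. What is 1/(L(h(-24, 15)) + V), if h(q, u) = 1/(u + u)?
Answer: 208206445050/300436387501 ≈ 0.69301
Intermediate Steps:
h(q, u) = 1/(2*u)
V = 146748086333/104103222525 (V = -346702*(-1/492350) - 298328*(-1/422883) = 173351/246175 + 298328/422883 = 146748086333/104103222525 ≈ 1.4096)
1/(L(h(-24, 15)) + V) = 1/((½)/15 + 146748086333/104103222525) = 1/((½)*(1/15) + 146748086333/104103222525) = 1/(1/30 + 146748086333/104103222525) = 1/(300436387501/208206445050) = 208206445050/300436387501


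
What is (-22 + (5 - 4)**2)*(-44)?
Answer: 924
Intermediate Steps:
(-22 + (5 - 4)**2)*(-44) = (-22 + 1**2)*(-44) = (-22 + 1)*(-44) = -21*(-44) = 924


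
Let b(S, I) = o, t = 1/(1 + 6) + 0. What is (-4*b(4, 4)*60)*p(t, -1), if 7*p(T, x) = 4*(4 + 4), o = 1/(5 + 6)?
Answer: -7680/77 ≈ -99.740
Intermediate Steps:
t = ⅐ (t = 1/7 + 0 = ⅐ + 0 = ⅐ ≈ 0.14286)
o = 1/11 ≈ 0.090909
b(S, I) = 1/11
p(T, x) = 32/7 (p(T, x) = (4*(4 + 4))/7 = (4*8)/7 = (⅐)*32 = 32/7)
(-4*b(4, 4)*60)*p(t, -1) = (-4*1/11*60)*(32/7) = -4/11*60*(32/7) = -240/11*32/7 = -7680/77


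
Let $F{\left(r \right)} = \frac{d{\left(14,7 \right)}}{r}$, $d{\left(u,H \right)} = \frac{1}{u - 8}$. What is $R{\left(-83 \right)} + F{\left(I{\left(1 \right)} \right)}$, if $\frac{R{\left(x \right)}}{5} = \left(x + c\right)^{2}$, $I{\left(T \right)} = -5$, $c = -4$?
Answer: $\frac{1135349}{30} \approx 37845.0$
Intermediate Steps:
$d{\left(u,H \right)} = \frac{1}{-8 + u}$
$F{\left(r \right)} = \frac{1}{6 r}$ ($F{\left(r \right)} = \frac{1}{\left(-8 + 14\right) r} = \frac{1}{6 r}$)
$R{\left(x \right)} = 5 \left(-4 + x\right)^{2}$ ($R{\left(x \right)} = 5 \left(x - 4\right)^{2} = 5 \left(-4 + x\right)^{2}$)
$R{\left(-83 \right)} + F{\left(I{\left(1 \right)} \right)} = 5 \left(-4 - 83\right)^{2} + \frac{1}{6 \left(-5\right)} = 5 \left(-87\right)^{2} + \frac{1}{6} \left(- \frac{1}{5}\right) = 5 \cdot 7569 - \frac{1}{30} = 37845 - \frac{1}{30} = \frac{1135349}{30}$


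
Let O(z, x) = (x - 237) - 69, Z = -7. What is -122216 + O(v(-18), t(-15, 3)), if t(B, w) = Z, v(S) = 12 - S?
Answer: -122529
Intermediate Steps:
t(B, w) = -7
O(z, x) = -306 + x (O(z, x) = (-237 + x) - 69 = -306 + x)
-122216 + O(v(-18), t(-15, 3)) = -122216 + (-306 - 7) = -122216 - 313 = -122529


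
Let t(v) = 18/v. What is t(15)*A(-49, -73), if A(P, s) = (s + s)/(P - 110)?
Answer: 292/265 ≈ 1.1019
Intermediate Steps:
A(P, s) = 2*s/(-110 + P) (A(P, s) = (2*s)/(-110 + P) = 2*s/(-110 + P))
t(15)*A(-49, -73) = (18/15)*(2*(-73)/(-110 - 49)) = (18*(1/15))*(2*(-73)/(-159)) = 6*(2*(-73)*(-1/159))/5 = (6/5)*(146/159) = 292/265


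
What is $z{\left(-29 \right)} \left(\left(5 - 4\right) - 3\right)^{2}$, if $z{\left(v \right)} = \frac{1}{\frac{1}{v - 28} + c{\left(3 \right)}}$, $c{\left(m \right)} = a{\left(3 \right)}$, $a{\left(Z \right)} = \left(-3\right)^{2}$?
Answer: $\frac{57}{128} \approx 0.44531$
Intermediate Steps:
$a{\left(Z \right)} = 9$
$c{\left(m \right)} = 9$
$z{\left(v \right)} = \frac{1}{9 + \frac{1}{-28 + v}}$ ($z{\left(v \right)} = \frac{1}{\frac{1}{v - 28} + 9} = \frac{1}{\frac{1}{-28 + v} + 9} = \frac{1}{9 + \frac{1}{-28 + v}}$)
$z{\left(-29 \right)} \left(\left(5 - 4\right) - 3\right)^{2} = \frac{-28 - 29}{-251 + 9 \left(-29\right)} \left(\left(5 - 4\right) - 3\right)^{2} = \frac{1}{-251 - 261} \left(-57\right) \left(1 - 3\right)^{2} = \frac{1}{-512} \left(-57\right) \left(-2\right)^{2} = \left(- \frac{1}{512}\right) \left(-57\right) 4 = \frac{57}{512} \cdot 4 = \frac{57}{128}$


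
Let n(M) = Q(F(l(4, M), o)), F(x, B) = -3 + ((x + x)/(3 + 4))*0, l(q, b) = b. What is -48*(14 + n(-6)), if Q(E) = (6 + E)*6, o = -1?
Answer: -1536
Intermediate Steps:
F(x, B) = -3 (F(x, B) = -3 + ((2*x)/7)*0 = -3 + ((2*x)*(1/7))*0 = -3 + (2*x/7)*0 = -3 + 0 = -3)
Q(E) = 36 + 6*E
n(M) = 18 (n(M) = 36 + 6*(-3) = 36 - 18 = 18)
-48*(14 + n(-6)) = -48*(14 + 18) = -48*32 = -1536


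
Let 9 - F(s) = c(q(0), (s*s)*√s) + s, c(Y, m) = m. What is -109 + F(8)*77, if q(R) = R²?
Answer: -32 - 9856*√2 ≈ -13970.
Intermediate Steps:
F(s) = 9 - s - s^(5/2) (F(s) = 9 - ((s*s)*√s + s) = 9 - (s²*√s + s) = 9 - (s^(5/2) + s) = 9 - (s + s^(5/2)) = 9 + (-s - s^(5/2)) = 9 - s - s^(5/2))
-109 + F(8)*77 = -109 + (9 - 1*8 - 8^(5/2))*77 = -109 + (9 - 8 - 128*√2)*77 = -109 + (1 - 128*√2)*77 = -109 + (77 - 9856*√2) = -32 - 9856*√2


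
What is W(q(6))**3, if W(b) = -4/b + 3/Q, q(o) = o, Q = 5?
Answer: -1/3375 ≈ -0.00029630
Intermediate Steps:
W(b) = 3/5 - 4/b (W(b) = -4/b + 3/5 = 3/5 - 4/b)
W(q(6))**3 = (3/5 - 4/6)**3 = (3/5 - 4*1/6)**3 = (3/5 - 2/3)**3 = (-1/15)**3 = -1/3375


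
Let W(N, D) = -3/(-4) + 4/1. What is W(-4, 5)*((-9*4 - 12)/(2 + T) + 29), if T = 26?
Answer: 3629/28 ≈ 129.61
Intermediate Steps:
W(N, D) = 19/4 (W(N, D) = -3*(-¼) + 4*1 = ¾ + 4 = 19/4)
W(-4, 5)*((-9*4 - 12)/(2 + T) + 29) = 19*((-9*4 - 12)/(2 + 26) + 29)/4 = 19*((-36 - 12)/28 + 29)/4 = 19*(-48*1/28 + 29)/4 = 19*(-12/7 + 29)/4 = (19/4)*(191/7) = 3629/28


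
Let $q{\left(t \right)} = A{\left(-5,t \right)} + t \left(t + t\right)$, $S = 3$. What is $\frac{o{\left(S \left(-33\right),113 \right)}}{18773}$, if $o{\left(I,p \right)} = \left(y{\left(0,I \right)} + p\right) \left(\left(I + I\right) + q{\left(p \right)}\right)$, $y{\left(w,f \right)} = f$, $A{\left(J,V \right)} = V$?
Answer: $\frac{356342}{18773} \approx 18.982$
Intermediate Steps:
$q{\left(t \right)} = t + 2 t^{2}$ ($q{\left(t \right)} = t + t \left(t + t\right) = t + t 2 t = t + 2 t^{2}$)
$o{\left(I,p \right)} = \left(I + p\right) \left(2 I + p \left(1 + 2 p\right)\right)$ ($o{\left(I,p \right)} = \left(I + p\right) \left(\left(I + I\right) + p \left(1 + 2 p\right)\right) = \left(I + p\right) \left(2 I + p \left(1 + 2 p\right)\right)$)
$\frac{o{\left(S \left(-33\right),113 \right)}}{18773} = \frac{113^{2} + 2 \left(3 \left(-33\right)\right)^{2} + 2 \cdot 113^{3} + 2 \cdot 3 \left(-33\right) 113^{2} + 3 \cdot 3 \left(-33\right) 113}{18773} = \left(12769 + 2 \left(-99\right)^{2} + 2 \cdot 1442897 + 2 \left(-99\right) 12769 + 3 \left(-99\right) 113\right) \frac{1}{18773} = \left(12769 + 2 \cdot 9801 + 2885794 - 2528262 - 33561\right) \frac{1}{18773} = \left(12769 + 19602 + 2885794 - 2528262 - 33561\right) \frac{1}{18773} = 356342 \cdot \frac{1}{18773} = \frac{356342}{18773}$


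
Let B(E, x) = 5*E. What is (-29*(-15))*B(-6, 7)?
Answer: -13050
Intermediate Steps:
(-29*(-15))*B(-6, 7) = (-29*(-15))*(5*(-6)) = 435*(-30) = -13050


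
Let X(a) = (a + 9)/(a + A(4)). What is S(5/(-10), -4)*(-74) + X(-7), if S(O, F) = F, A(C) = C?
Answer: 886/3 ≈ 295.33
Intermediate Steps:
X(a) = (9 + a)/(4 + a) (X(a) = (a + 9)/(a + 4) = (9 + a)/(4 + a))
S(5/(-10), -4)*(-74) + X(-7) = -4*(-74) + (9 - 7)/(4 - 7) = 296 + 2/(-3) = 296 - ⅓*2 = 296 - ⅔ = 886/3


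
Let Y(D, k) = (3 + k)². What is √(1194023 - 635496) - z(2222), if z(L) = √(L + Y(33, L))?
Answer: √558527 - √4952847 ≈ -1478.2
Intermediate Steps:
z(L) = √(L + (3 + L)²)
√(1194023 - 635496) - z(2222) = √(1194023 - 635496) - √(2222 + (3 + 2222)²) = √558527 - √(2222 + 2225²) = √558527 - √(2222 + 4950625) = √558527 - √4952847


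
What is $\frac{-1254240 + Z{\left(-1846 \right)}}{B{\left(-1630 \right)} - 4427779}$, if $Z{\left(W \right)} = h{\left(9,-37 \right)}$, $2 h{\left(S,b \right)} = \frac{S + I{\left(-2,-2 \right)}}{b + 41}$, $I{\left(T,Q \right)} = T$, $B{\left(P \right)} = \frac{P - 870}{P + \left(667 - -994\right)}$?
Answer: $\frac{311051303}{1098109192} \approx 0.28326$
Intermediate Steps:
$B{\left(P \right)} = \frac{-870 + P}{1661 + P}$ ($B{\left(P \right)} = \frac{-870 + P}{P + \left(667 + 994\right)} = \frac{-870 + P}{P + 1661} = \frac{-870 + P}{1661 + P}$)
$h{\left(S,b \right)} = \frac{-2 + S}{2 \left(41 + b\right)}$ ($h{\left(S,b \right)} = \frac{\left(S - 2\right) \frac{1}{b + 41}}{2} = \frac{\left(-2 + S\right) \frac{1}{41 + b}}{2} = \frac{\frac{1}{41 + b} \left(-2 + S\right)}{2} = \frac{-2 + S}{2 \left(41 + b\right)}$)
$Z{\left(W \right)} = \frac{7}{8}$ ($Z{\left(W \right)} = \frac{-2 + 9}{2 \left(41 - 37\right)} = \frac{1}{2} \cdot \frac{1}{4} \cdot 7 = \frac{7}{8}$)
$\frac{-1254240 + Z{\left(-1846 \right)}}{B{\left(-1630 \right)} - 4427779} = \frac{-1254240 + \frac{7}{8}}{\frac{-870 - 1630}{1661 - 1630} - 4427779} = - \frac{10033913}{8 \left(\frac{1}{31} \left(-2500\right) - 4427779\right)} = - \frac{10033913}{8 \left(- \frac{2500}{31} - 4427779\right)} = - \frac{10033913}{8 \left(- \frac{137263649}{31}\right)} = \left(- \frac{10033913}{8}\right) \left(- \frac{31}{137263649}\right) = \frac{311051303}{1098109192}$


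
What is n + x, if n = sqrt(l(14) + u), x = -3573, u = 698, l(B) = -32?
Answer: -3573 + 3*sqrt(74) ≈ -3547.2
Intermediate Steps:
n = 3*sqrt(74) (n = sqrt(-32 + 698) = sqrt(666) = 3*sqrt(74) ≈ 25.807)
n + x = 3*sqrt(74) - 3573 = -3573 + 3*sqrt(74)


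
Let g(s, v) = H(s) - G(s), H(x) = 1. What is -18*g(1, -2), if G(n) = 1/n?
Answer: 0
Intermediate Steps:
g(s, v) = 1 - 1/s
-18*g(1, -2) = -18*(-1 + 1)/1 = -18*0 = 0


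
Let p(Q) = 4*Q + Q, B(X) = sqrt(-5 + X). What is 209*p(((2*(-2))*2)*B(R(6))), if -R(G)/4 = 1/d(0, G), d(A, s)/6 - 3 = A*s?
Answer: -8360*I*sqrt(47)/3 ≈ -19104.0*I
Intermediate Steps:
d(A, s) = 18 + 6*A*s (d(A, s) = 18 + 6*(A*s) = 18 + 6*A*s)
R(G) = -2/9 (R(G) = -4/(18 + 6*0*G) = -4/(18 + 0) = -4/18 = -4*1/18 = -2/9)
p(Q) = 5*Q
209*p(((2*(-2))*2)*B(R(6))) = 209*(5*(((2*(-2))*2)*sqrt(-5 - 2/9))) = 209*(5*((-4*2)*sqrt(-47/9))) = 209*(5*(-8*I*sqrt(47)/3)) = 209*(-40*I*sqrt(47)/3) = -8360*I*sqrt(47)/3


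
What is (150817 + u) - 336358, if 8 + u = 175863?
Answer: -9686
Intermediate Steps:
u = 175855 (u = -8 + 175863 = 175855)
(150817 + u) - 336358 = (150817 + 175855) - 336358 = 326672 - 336358 = -9686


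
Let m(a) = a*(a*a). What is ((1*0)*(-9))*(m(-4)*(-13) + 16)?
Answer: 0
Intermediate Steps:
m(a) = a**3 (m(a) = a*a**2 = a**3)
((1*0)*(-9))*(m(-4)*(-13) + 16) = ((1*0)*(-9))*((-4)**3*(-13) + 16) = (0*(-9))*(-64*(-13) + 16) = 0*(832 + 16) = 0*848 = 0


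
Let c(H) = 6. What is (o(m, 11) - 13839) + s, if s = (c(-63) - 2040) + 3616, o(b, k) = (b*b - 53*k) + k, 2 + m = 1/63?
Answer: -50902676/3969 ≈ -12825.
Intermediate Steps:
m = -125/63 (m = -2 + 1/63 = -125/63 ≈ -1.9841)
o(b, k) = b² - 52*k (o(b, k) = (b² - 53*k) + k = b² - 52*k)
s = 1582 (s = (6 - 2040) + 3616 = -2034 + 3616 = 1582)
(o(m, 11) - 13839) + s = (((-125/63)² - 52*11) - 13839) + 1582 = ((15625/3969 - 572) - 13839) + 1582 = (-2254643/3969 - 13839) + 1582 = -57181634/3969 + 1582 = -50902676/3969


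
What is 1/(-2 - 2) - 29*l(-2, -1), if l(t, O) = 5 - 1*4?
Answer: -117/4 ≈ -29.250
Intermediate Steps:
l(t, O) = 1 (l(t, O) = 5 - 4 = 1)
1/(-2 - 2) - 29*l(-2, -1) = 1/(-2 - 2) - 29*1 = 1/(-4) - 29 = -¼ - 29 = -117/4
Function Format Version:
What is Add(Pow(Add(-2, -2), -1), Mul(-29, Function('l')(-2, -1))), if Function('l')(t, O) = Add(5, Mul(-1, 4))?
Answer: Rational(-117, 4) ≈ -29.250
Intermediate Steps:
Function('l')(t, O) = 1 (Function('l')(t, O) = Add(5, -4) = 1)
Add(Pow(Add(-2, -2), -1), Mul(-29, Function('l')(-2, -1))) = Add(Pow(Add(-2, -2), -1), Mul(-29, 1)) = Add(Pow(-4, -1), -29) = Add(Rational(-1, 4), -29) = Rational(-117, 4)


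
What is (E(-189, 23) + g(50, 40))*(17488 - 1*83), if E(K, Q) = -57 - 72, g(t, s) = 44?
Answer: -1479425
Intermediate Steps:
E(K, Q) = -129
(E(-189, 23) + g(50, 40))*(17488 - 1*83) = (-129 + 44)*(17488 - 1*83) = -85*(17488 - 83) = -85*17405 = -1479425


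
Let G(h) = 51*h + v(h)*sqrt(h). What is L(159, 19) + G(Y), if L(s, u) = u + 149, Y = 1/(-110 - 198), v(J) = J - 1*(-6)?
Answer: 51693/308 + 1847*I*sqrt(77)/47432 ≈ 167.83 + 0.3417*I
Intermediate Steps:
v(J) = 6 + J (v(J) = J + 6 = 6 + J)
Y = -1/308 (Y = 1/(-308) = -1/308 ≈ -0.0032468)
L(s, u) = 149 + u
G(h) = 51*h + sqrt(h)*(6 + h) (G(h) = 51*h + (6 + h)*sqrt(h) = 51*h + sqrt(h)*(6 + h))
L(159, 19) + G(Y) = (149 + 19) + (51*(-1/308) + sqrt(-1/308)*(6 - 1/308)) = 168 + (-51/308 + (I*sqrt(77)/154)*(1847/308)) = 168 + (-51/308 + 1847*I*sqrt(77)/47432) = 51693/308 + 1847*I*sqrt(77)/47432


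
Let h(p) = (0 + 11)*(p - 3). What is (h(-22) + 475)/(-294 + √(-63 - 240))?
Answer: -19600/28913 - 200*I*√303/86739 ≈ -0.6779 - 0.040136*I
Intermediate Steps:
h(p) = -33 + 11*p (h(p) = 11*(-3 + p) = -33 + 11*p)
(h(-22) + 475)/(-294 + √(-63 - 240)) = ((-33 + 11*(-22)) + 475)/(-294 + √(-63 - 240)) = ((-33 - 242) + 475)/(-294 + √(-303)) = (-275 + 475)/(-294 + I*√303) = 200/(-294 + I*√303)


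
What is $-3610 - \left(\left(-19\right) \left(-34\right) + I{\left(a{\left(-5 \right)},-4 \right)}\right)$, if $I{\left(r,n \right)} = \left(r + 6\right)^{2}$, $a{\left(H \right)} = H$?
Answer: $-4257$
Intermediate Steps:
$I{\left(r,n \right)} = \left(6 + r\right)^{2}$
$-3610 - \left(\left(-19\right) \left(-34\right) + I{\left(a{\left(-5 \right)},-4 \right)}\right) = -3610 - \left(\left(-19\right) \left(-34\right) + \left(6 - 5\right)^{2}\right) = -3610 - \left(646 + 1^{2}\right) = -3610 - \left(646 + 1\right) = -3610 - 647 = -4257$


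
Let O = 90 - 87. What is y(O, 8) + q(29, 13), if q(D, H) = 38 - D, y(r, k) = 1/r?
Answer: 28/3 ≈ 9.3333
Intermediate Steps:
O = 3
y(O, 8) + q(29, 13) = 1/3 + (38 - 1*29) = ⅓ + (38 - 29) = ⅓ + 9 = 28/3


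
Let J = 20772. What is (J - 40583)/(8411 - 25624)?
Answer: 19811/17213 ≈ 1.1509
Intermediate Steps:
(J - 40583)/(8411 - 25624) = (20772 - 40583)/(8411 - 25624) = -19811/(-17213) = -19811*(-1/17213) = 19811/17213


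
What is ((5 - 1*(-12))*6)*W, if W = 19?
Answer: 1938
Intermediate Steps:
((5 - 1*(-12))*6)*W = ((5 - 1*(-12))*6)*19 = ((5 + 12)*6)*19 = (17*6)*19 = 102*19 = 1938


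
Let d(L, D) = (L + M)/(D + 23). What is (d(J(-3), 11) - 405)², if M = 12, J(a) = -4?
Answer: 47348161/289 ≈ 1.6383e+5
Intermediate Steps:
d(L, D) = (12 + L)/(23 + D) (d(L, D) = (L + 12)/(D + 23) = (12 + L)/(23 + D))
(d(J(-3), 11) - 405)² = ((12 - 4)/(23 + 11) - 405)² = (8/34 - 405)² = ((1/34)*8 - 405)² = (4/17 - 405)² = (-6881/17)² = 47348161/289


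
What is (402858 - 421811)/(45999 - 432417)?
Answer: 18953/386418 ≈ 0.049048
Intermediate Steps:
(402858 - 421811)/(45999 - 432417) = -18953/(-386418) = -18953*(-1/386418) = 18953/386418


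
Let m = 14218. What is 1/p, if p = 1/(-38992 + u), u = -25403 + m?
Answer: -50177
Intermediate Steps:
u = -11185 (u = -25403 + 14218 = -11185)
p = -1/50177 (p = 1/(-38992 - 11185) = 1/(-50177) = -1/50177 ≈ -1.9929e-5)
1/p = 1/(-1/50177) = -50177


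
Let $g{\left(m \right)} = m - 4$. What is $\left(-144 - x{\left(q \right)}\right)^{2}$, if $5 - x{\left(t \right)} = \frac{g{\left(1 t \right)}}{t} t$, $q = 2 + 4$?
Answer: $21609$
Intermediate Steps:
$q = 6$
$g{\left(m \right)} = -4 + m$
$x{\left(t \right)} = 9 - t$ ($x{\left(t \right)} = 5 - \frac{-4 + 1 t}{t} t = 5 - \frac{-4 + t}{t} t = 5 - \left(-4 + t\right) = 9 - t$)
$\left(-144 - x{\left(q \right)}\right)^{2} = \left(-144 - \left(9 - 6\right)\right)^{2} = \left(-144 - 3\right)^{2} = \left(-147\right)^{2} = 21609$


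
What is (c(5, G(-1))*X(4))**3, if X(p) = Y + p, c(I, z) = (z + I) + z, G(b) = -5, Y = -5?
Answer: 125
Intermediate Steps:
c(I, z) = I + 2*z (c(I, z) = (I + z) + z = I + 2*z)
X(p) = -5 + p
(c(5, G(-1))*X(4))**3 = ((5 + 2*(-5))*(-5 + 4))**3 = ((5 - 10)*(-1))**3 = (-5*(-1))**3 = 5**3 = 125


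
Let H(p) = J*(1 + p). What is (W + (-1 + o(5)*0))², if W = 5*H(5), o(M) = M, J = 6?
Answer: 32041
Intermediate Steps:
H(p) = 6 + 6*p (H(p) = 6*(1 + p) = 6 + 6*p)
W = 180 (W = 5*(6 + 6*5) = 5*(6 + 30) = 5*36 = 180)
(W + (-1 + o(5)*0))² = (180 + (-1 + 5*0))² = (180 + (-1 + 0))² = (180 - 1)² = 179² = 32041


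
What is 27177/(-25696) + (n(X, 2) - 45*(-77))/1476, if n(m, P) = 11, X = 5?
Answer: 12301511/9481824 ≈ 1.2974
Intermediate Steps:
27177/(-25696) + (n(X, 2) - 45*(-77))/1476 = 27177/(-25696) + (11 - 45*(-77))/1476 = 27177*(-1/25696) + (11 + 3465)*(1/1476) = -27177/25696 + 3476*(1/1476) = -27177/25696 + 869/369 = 12301511/9481824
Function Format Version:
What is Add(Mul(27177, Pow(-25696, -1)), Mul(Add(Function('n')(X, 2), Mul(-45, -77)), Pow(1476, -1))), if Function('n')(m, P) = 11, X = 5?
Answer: Rational(12301511, 9481824) ≈ 1.2974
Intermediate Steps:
Add(Mul(27177, Pow(-25696, -1)), Mul(Add(Function('n')(X, 2), Mul(-45, -77)), Pow(1476, -1))) = Add(Mul(27177, Pow(-25696, -1)), Mul(Add(11, Mul(-45, -77)), Pow(1476, -1))) = Add(Mul(27177, Rational(-1, 25696)), Mul(Add(11, 3465), Rational(1, 1476))) = Add(Rational(-27177, 25696), Mul(3476, Rational(1, 1476))) = Add(Rational(-27177, 25696), Rational(869, 369)) = Rational(12301511, 9481824)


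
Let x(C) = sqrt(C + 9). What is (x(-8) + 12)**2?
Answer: 169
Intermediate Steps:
x(C) = sqrt(9 + C)
(x(-8) + 12)**2 = (sqrt(9 - 8) + 12)**2 = (sqrt(1) + 12)**2 = (1 + 12)**2 = 13**2 = 169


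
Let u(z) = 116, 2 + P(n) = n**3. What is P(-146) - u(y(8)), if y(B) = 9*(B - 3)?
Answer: -3112254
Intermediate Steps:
P(n) = -2 + n**3
y(B) = -27 + 9*B (y(B) = 9*(-3 + B) = -27 + 9*B)
P(-146) - u(y(8)) = (-2 + (-146)**3) - 1*116 = (-2 - 3112136) - 116 = -3112138 - 116 = -3112254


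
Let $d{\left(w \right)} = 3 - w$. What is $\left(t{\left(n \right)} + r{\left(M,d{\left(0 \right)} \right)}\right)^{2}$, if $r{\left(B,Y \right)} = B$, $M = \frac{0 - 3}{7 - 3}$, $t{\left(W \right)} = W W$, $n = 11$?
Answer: $\frac{231361}{16} \approx 14460.0$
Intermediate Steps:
$t{\left(W \right)} = W^{2}$
$M = - \frac{3}{4} \approx -0.75$
$\left(t{\left(n \right)} + r{\left(M,d{\left(0 \right)} \right)}\right)^{2} = \left(11^{2} - \frac{3}{4}\right)^{2} = \left(121 - \frac{3}{4}\right)^{2} = \left(\frac{481}{4}\right)^{2} = \frac{231361}{16}$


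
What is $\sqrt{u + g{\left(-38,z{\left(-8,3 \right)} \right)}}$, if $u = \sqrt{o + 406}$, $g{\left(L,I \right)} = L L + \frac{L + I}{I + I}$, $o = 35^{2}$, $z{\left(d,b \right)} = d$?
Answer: $\frac{\sqrt{23150 + 16 \sqrt{1631}}}{4} \approx 38.565$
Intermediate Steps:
$o = 1225$
$g{\left(L,I \right)} = L^{2} + \frac{I + L}{2 I}$
$u = \sqrt{1631}$ ($u = \sqrt{1225 + 406} = \sqrt{1631} \approx 40.386$)
$\sqrt{u + g{\left(-38,z{\left(-8,3 \right)} \right)}} = \sqrt{\sqrt{1631} + \left(\frac{1}{2} + \left(-38\right)^{2} + \frac{1}{2} \left(-38\right) \frac{1}{-8}\right)} = \sqrt{\sqrt{1631} + \left(\frac{1}{2} + 1444 + \frac{1}{2} \left(-38\right) \left(- \frac{1}{8}\right)\right)} = \sqrt{\sqrt{1631} + \left(\frac{1}{2} + 1444 + \frac{19}{8}\right)} = \sqrt{\sqrt{1631} + \frac{11575}{8}} = \sqrt{\frac{11575}{8} + \sqrt{1631}}$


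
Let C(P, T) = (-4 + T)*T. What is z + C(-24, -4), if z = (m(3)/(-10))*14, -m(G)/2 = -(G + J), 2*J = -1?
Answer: 25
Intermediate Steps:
J = -1/2 (J = (1/2)*(-1) = -1/2 ≈ -0.50000)
m(G) = -1 + 2*G (m(G) = -(-2)*(G - 1/2) = -(-2)*(-1/2 + G) = -2*(1/2 - G) = -1 + 2*G)
C(P, T) = T*(-4 + T)
z = -7 (z = ((-1 + 2*3)/(-10))*14 = -(-1 + 6)/10*14 = -1/10*5*14 = -1/2*14 = -7)
z + C(-24, -4) = -7 - 4*(-4 - 4) = -7 - 4*(-8) = -7 + 32 = 25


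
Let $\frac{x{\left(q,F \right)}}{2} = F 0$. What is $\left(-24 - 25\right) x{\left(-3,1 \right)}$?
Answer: $0$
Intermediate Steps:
$x{\left(q,F \right)} = 0$ ($x{\left(q,F \right)} = 2 F 0 = 2 \cdot 0 = 0$)
$\left(-24 - 25\right) x{\left(-3,1 \right)} = \left(-24 - 25\right) 0 = \left(-49\right) 0 = 0$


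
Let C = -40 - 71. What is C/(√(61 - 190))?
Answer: 37*I*√129/43 ≈ 9.773*I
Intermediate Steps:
C = -111
C/(√(61 - 190)) = -111/√(61 - 190) = -111*(-I*√129/129) = -(-37)*I*√129/43 = 37*I*√129/43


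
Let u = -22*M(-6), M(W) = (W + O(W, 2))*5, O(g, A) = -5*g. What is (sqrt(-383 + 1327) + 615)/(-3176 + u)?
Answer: -615/5816 - sqrt(59)/1454 ≈ -0.11103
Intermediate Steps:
M(W) = -20*W (M(W) = (W - 5*W)*5 = -4*W*5 = -20*W)
u = -2640 (u = -(-440)*(-6) = -22*120 = -2640)
(sqrt(-383 + 1327) + 615)/(-3176 + u) = (sqrt(-383 + 1327) + 615)/(-3176 - 2640) = (sqrt(944) + 615)/(-5816) = (4*sqrt(59) + 615)*(-1/5816) = (615 + 4*sqrt(59))*(-1/5816) = -615/5816 - sqrt(59)/1454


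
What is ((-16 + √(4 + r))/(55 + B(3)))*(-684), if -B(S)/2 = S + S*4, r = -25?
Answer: 10944/25 - 684*I*√21/25 ≈ 437.76 - 125.38*I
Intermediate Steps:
B(S) = -10*S (B(S) = -2*(S + S*4) = -2*(S + 4*S) = -10*S)
((-16 + √(4 + r))/(55 + B(3)))*(-684) = ((-16 + √(4 - 25))/(55 - 10*3))*(-684) = ((-16 + √(-21))/(55 - 30))*(-684) = ((-16 + I*√21)/25)*(-684) = ((-16 + I*√21)*(1/25))*(-684) = (-16/25 + I*√21/25)*(-684) = 10944/25 - 684*I*√21/25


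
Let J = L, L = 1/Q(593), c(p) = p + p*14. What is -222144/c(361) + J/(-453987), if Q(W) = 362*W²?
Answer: -4279319444833252493/104313034760209830 ≈ -41.024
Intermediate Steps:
c(p) = 15*p (c(p) = p + 14*p = 15*p)
L = 1/127296938 (L = 1/(362*593²) = 1/(362*351649) = 1/127296938 ≈ 7.8556e-9)
J = 1/127296938 ≈ 7.8556e-9
-222144/c(361) + J/(-453987) = -222144/(15*361) + (1/127296938)/(-453987) = -222144/5415 + (1/127296938)*(-1/453987) = -222144*1/5415 - 1/57791154991806 = -74048/1805 - 1/57791154991806 = -4279319444833252493/104313034760209830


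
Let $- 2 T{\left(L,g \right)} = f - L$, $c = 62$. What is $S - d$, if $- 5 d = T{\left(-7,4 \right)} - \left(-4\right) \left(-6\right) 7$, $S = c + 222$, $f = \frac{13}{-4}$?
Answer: $\frac{10001}{40} \approx 250.02$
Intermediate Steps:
$f = - \frac{13}{4}$ ($f = 13 \left(- \frac{1}{4}\right) = - \frac{13}{4} \approx -3.25$)
$S = 284$ ($S = 62 + 222 = 284$)
$T{\left(L,g \right)} = \frac{13}{8} + \frac{L}{2}$ ($T{\left(L,g \right)} = - \frac{- \frac{13}{4} - L}{2} = \frac{13}{8} + \frac{L}{2}$)
$d = \frac{1359}{40}$ ($d = - \frac{\left(\frac{13}{8} + \frac{1}{2} \left(-7\right)\right) - \left(-4\right) \left(-6\right) 7}{5} = - \frac{\left(\frac{13}{8} - \frac{7}{2}\right) - 24 \cdot 7}{5} = - \frac{- \frac{15}{8} - 168}{5} = \left(- \frac{1}{5}\right) \left(- \frac{1359}{8}\right) = \frac{1359}{40} \approx 33.975$)
$S - d = 284 - \frac{1359}{40} = \frac{10001}{40}$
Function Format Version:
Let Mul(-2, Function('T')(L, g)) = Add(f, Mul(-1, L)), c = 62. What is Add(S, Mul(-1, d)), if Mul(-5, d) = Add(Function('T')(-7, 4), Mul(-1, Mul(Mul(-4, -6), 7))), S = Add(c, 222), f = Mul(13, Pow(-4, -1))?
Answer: Rational(10001, 40) ≈ 250.02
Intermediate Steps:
f = Rational(-13, 4) (f = Mul(13, Rational(-1, 4)) = Rational(-13, 4) ≈ -3.2500)
S = 284 (S = Add(62, 222) = 284)
Function('T')(L, g) = Add(Rational(13, 8), Mul(Rational(1, 2), L)) (Function('T')(L, g) = Mul(Rational(-1, 2), Add(Rational(-13, 4), Mul(-1, L))) = Add(Rational(13, 8), Mul(Rational(1, 2), L)))
d = Rational(1359, 40) (d = Mul(Rational(-1, 5), Add(Add(Rational(13, 8), Mul(Rational(1, 2), -7)), Mul(-1, Mul(Mul(-4, -6), 7)))) = Mul(Rational(-1, 5), Add(Add(Rational(13, 8), Rational(-7, 2)), Mul(-1, Mul(24, 7)))) = Mul(Rational(-1, 5), Add(Rational(-15, 8), Mul(-1, 168))) = Mul(Rational(-1, 5), Add(Rational(-15, 8), -168)) = Mul(Rational(-1, 5), Rational(-1359, 8)) = Rational(1359, 40) ≈ 33.975)
Add(S, Mul(-1, d)) = Add(284, Mul(-1, Rational(1359, 40))) = Add(284, Rational(-1359, 40)) = Rational(10001, 40)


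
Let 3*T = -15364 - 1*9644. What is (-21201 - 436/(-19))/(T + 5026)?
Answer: 402383/62890 ≈ 6.3982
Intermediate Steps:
T = -8336 (T = (-15364 - 1*9644)/3 = (-15364 - 9644)/3 = (1/3)*(-25008) = -8336)
(-21201 - 436/(-19))/(T + 5026) = (-21201 - 436/(-19))/(-8336 + 5026) = (-21201 - 1/19*(-436))/(-3310) = (-21201 + 436/19)*(-1/3310) = -402383/19*(-1/3310) = 402383/62890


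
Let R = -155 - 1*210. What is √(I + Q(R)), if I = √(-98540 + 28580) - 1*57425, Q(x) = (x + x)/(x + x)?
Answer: √(-57424 + 2*I*√17490) ≈ 0.5519 + 239.63*I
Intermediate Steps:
R = -365 (R = -155 - 210 = -365)
Q(x) = 1 (Q(x) = (2*x)/((2*x)) = (2*x)*(1/(2*x)) = 1)
I = -57425 + 2*I*√17490 (I = √(-69960) - 57425 = 2*I*√17490 - 57425 = -57425 + 2*I*√17490 ≈ -57425.0 + 264.5*I)
√(I + Q(R)) = √((-57425 + 2*I*√17490) + 1) = √(-57424 + 2*I*√17490)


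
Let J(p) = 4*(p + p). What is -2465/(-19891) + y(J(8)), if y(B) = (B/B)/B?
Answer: 177651/1273024 ≈ 0.13955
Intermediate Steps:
J(p) = 8*p (J(p) = 4*(2*p) = 8*p)
y(B) = 1/B
-2465/(-19891) + y(J(8)) = -2465/(-19891) + 1/(8*8) = -2465*(-1/19891) + 1/64 = 2465/19891 + 1/64 = 177651/1273024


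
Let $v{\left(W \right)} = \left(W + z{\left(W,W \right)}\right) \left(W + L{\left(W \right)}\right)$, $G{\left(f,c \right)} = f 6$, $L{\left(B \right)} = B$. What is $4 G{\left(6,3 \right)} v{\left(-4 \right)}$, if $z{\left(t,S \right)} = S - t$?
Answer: $4608$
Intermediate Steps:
$G{\left(f,c \right)} = 6 f$
$v{\left(W \right)} = 2 W^{2}$ ($v{\left(W \right)} = \left(W + \left(W - W\right)\right) \left(W + W\right) = \left(W + 0\right) 2 W = W 2 W = 2 W^{2}$)
$4 G{\left(6,3 \right)} v{\left(-4 \right)} = 4 \cdot 6 \cdot 6 \cdot 2 \left(-4\right)^{2} = 4 \cdot 36 \cdot 2 \cdot 16 = 144 \cdot 32 = 4608$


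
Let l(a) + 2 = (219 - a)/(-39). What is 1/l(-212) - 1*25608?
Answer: -13034511/509 ≈ -25608.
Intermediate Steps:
l(a) = -99/13 + a/39 (l(a) = -2 + (219 - a)/(-39) = -2 + (219 - a)*(-1/39) = -2 + (-73/13 + a/39) = -99/13 + a/39)
1/l(-212) - 1*25608 = 1/(-99/13 + (1/39)*(-212)) - 1*25608 = 1/(-99/13 - 212/39) - 25608 = 1/(-509/39) - 25608 = -39/509 - 25608 = -13034511/509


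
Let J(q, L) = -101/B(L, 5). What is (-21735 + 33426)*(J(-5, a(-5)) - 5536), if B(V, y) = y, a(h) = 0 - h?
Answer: -324787671/5 ≈ -6.4958e+7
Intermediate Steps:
a(h) = -h
J(q, L) = -101/5
(-21735 + 33426)*(J(-5, a(-5)) - 5536) = (-21735 + 33426)*(-101/5 - 5536) = 11691*(-27781/5) = -324787671/5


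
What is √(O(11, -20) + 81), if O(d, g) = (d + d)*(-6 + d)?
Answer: √191 ≈ 13.820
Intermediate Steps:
O(d, g) = 2*d*(-6 + d) (O(d, g) = (2*d)*(-6 + d) = 2*d*(-6 + d))
√(O(11, -20) + 81) = √(2*11*(-6 + 11) + 81) = √(2*11*5 + 81) = √(110 + 81) = √191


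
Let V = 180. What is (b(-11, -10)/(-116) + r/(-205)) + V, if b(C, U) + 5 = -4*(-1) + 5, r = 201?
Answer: 1064066/5945 ≈ 178.99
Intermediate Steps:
b(C, U) = 4 (b(C, U) = -5 + (-4*(-1) + 5) = -5 + (4 + 5) = -5 + 9 = 4)
(b(-11, -10)/(-116) + r/(-205)) + V = (4/(-116) + 201/(-205)) + 180 = (4*(-1/116) + 201*(-1/205)) + 180 = (-1/29 - 201/205) + 180 = -6034/5945 + 180 = 1064066/5945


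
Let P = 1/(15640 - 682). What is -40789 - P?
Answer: -610121863/14958 ≈ -40789.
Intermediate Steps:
P = 1/14958 ≈ 6.6854e-5
-40789 - P = -40789 - 1*1/14958 = -40789 - 1/14958 = -610121863/14958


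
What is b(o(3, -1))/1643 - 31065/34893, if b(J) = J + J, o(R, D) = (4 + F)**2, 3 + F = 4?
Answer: -16431715/19109733 ≈ -0.85986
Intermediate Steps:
F = 1 (F = -3 + 4 = 1)
o(R, D) = 25 (o(R, D) = (4 + 1)**2 = 5**2 = 25)
b(J) = 2*J
b(o(3, -1))/1643 - 31065/34893 = (2*25)/1643 - 31065/34893 = 50*(1/1643) - 31065*1/34893 = 50/1643 - 10355/11631 = -16431715/19109733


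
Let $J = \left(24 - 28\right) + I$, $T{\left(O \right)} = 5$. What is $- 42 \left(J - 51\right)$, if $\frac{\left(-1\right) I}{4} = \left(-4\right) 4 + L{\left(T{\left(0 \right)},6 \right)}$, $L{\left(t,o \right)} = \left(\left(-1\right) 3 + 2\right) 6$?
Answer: $-1386$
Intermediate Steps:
$L{\left(t,o \right)} = -6$ ($L{\left(t,o \right)} = \left(-3 + 2\right) 6 = \left(-1\right) 6 = -6$)
$I = 88$ ($I = - 4 \left(\left(-4\right) 4 - 6\right) = - 4 \left(-16 - 6\right) = \left(-4\right) \left(-22\right) = 88$)
$J = 84$ ($J = \left(24 - 28\right) + 88 = -4 + 88 = 84$)
$- 42 \left(J - 51\right) = - 42 \left(84 - 51\right) = \left(-42\right) 33 = -1386$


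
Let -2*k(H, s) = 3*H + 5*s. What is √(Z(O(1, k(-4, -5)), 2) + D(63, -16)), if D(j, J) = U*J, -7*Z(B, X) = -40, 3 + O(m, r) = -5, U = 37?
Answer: 6*I*√798/7 ≈ 24.213*I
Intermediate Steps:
k(H, s) = -5*s/2 - 3*H/2 (k(H, s) = -(3*H + 5*s)/2 = -5*s/2 - 3*H/2)
O(m, r) = -8 (O(m, r) = -3 - 5 = -8)
Z(B, X) = 40/7 (Z(B, X) = -⅐*(-40) = 40/7)
D(j, J) = 37*J
√(Z(O(1, k(-4, -5)), 2) + D(63, -16)) = √(40/7 + 37*(-16)) = √(40/7 - 592) = √(-4104/7) = 6*I*√798/7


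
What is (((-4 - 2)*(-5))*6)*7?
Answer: 1260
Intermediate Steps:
(((-4 - 2)*(-5))*6)*7 = (-6*(-5)*6)*7 = (30*6)*7 = 180*7 = 1260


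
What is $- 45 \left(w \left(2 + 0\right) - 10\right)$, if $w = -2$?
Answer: $630$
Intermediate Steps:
$- 45 \left(w \left(2 + 0\right) - 10\right) = - 45 \left(- 2 \left(2 + 0\right) - 10\right) = - 45 \left(\left(-2\right) 2 - 10\right) = - 45 \left(-4 - 10\right) = \left(-45\right) \left(-14\right) = 630$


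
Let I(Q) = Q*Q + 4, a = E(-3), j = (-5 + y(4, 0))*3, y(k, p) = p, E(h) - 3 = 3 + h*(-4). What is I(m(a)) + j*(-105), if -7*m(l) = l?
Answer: 77695/49 ≈ 1585.6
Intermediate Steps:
E(h) = 6 - 4*h (E(h) = 3 + (3 + h*(-4)) = 3 + (3 - 4*h) = 6 - 4*h)
j = -15 (j = (-5 + 0)*3 = -5*3 = -15)
a = 18 (a = 6 - 4*(-3) = 6 + 12 = 18)
m(l) = -l/7
I(Q) = 4 + Q² (I(Q) = Q² + 4 = 4 + Q²)
I(m(a)) + j*(-105) = (4 + (-⅐*18)²) - 15*(-105) = (4 + (-18/7)²) + 1575 = (4 + 324/49) + 1575 = 520/49 + 1575 = 77695/49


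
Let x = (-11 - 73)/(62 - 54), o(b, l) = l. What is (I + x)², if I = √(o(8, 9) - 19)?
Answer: 401/4 - 21*I*√10 ≈ 100.25 - 66.408*I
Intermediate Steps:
I = I*√10 (I = √(9 - 19) = √(-10) = I*√10 ≈ 3.1623*I)
x = -21/2 (x = -84/8 = -84*⅛ = -21/2 ≈ -10.500)
(I + x)² = (I*√10 - 21/2)² = (-21/2 + I*√10)²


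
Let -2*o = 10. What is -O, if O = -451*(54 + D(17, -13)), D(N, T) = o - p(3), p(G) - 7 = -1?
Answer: 19393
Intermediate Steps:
o = -5 (o = -1/2*10 = -5)
p(G) = 6 (p(G) = 7 - 1 = 6)
D(N, T) = -11 (D(N, T) = -5 - 1*6 = -5 - 6 = -11)
O = -19393 (O = -451*(54 - 11) = -451*43 = -19393)
-O = -1*(-19393) = 19393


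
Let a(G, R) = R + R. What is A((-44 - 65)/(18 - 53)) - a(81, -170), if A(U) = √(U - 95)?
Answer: 340 + 4*I*√7035/35 ≈ 340.0 + 9.5857*I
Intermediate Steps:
a(G, R) = 2*R
A(U) = √(-95 + U)
A((-44 - 65)/(18 - 53)) - a(81, -170) = √(-95 + (-44 - 65)/(18 - 53)) - 2*(-170) = √(-95 - 109/(-35)) - 1*(-340) = √(-95 - 109*(-1/35)) + 340 = √(-95 + 109/35) + 340 = √(-3216/35) + 340 = 4*I*√7035/35 + 340 = 340 + 4*I*√7035/35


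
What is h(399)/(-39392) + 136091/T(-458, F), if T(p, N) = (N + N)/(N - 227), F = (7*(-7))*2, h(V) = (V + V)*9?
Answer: 217786251341/965104 ≈ 2.2566e+5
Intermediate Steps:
h(V) = 18*V (h(V) = (2*V)*9 = 18*V)
F = -98 (F = -49*2 = -98)
T(p, N) = 2*N/(-227 + N) (T(p, N) = (2*N)/(-227 + N) = 2*N/(-227 + N))
h(399)/(-39392) + 136091/T(-458, F) = (18*399)/(-39392) + 136091/((2*(-98)/(-227 - 98))) = 7182*(-1/39392) + 136091/((2*(-98)/(-325))) = -3591/19696 + 136091/((2*(-98)*(-1/325))) = -3591/19696 + 136091/(196/325) = -3591/19696 + 136091*(325/196) = -3591/19696 + 44229575/196 = 217786251341/965104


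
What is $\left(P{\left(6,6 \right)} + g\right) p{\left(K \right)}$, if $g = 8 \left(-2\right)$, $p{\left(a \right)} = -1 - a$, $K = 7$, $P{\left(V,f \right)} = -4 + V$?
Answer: $112$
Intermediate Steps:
$g = -16$
$\left(P{\left(6,6 \right)} + g\right) p{\left(K \right)} = \left(\left(-4 + 6\right) - 16\right) \left(-1 - 7\right) = \left(2 - 16\right) \left(-1 - 7\right) = \left(-14\right) \left(-8\right) = 112$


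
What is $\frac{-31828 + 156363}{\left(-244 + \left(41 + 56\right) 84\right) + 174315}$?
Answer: $\frac{124535}{182219} \approx 0.68344$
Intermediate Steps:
$\frac{-31828 + 156363}{\left(-244 + \left(41 + 56\right) 84\right) + 174315} = \frac{124535}{\left(-244 + 97 \cdot 84\right) + 174315} = \frac{124535}{\left(-244 + 8148\right) + 174315} = \frac{124535}{7904 + 174315} = \frac{124535}{182219}$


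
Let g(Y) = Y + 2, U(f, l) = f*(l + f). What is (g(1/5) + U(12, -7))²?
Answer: 96721/25 ≈ 3868.8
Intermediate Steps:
U(f, l) = f*(f + l)
g(Y) = 2 + Y
(g(1/5) + U(12, -7))² = ((2 + 1/5) + 12*(12 - 7))² = ((2 + ⅕) + 12*5)² = (11/5 + 60)² = (311/5)² = 96721/25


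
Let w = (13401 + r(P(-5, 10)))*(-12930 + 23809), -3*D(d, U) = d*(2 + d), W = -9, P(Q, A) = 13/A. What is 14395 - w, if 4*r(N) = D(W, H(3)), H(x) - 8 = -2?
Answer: -582871877/4 ≈ -1.4572e+8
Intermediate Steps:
H(x) = 6 (H(x) = 8 - 2 = 6)
D(d, U) = -d*(2 + d)/3
r(N) = -21/4 (r(N) = (-⅓*(-9)*(2 - 9))/4 = (-⅓*(-9)*(-7))/4 = (¼)*(-21) = -21/4)
w = 582929457/4 (w = (13401 - 21/4)*(-12930 + 23809) = (53583/4)*10879 = 582929457/4 ≈ 1.4573e+8)
14395 - w = 14395 - 1*582929457/4 = 14395 - 582929457/4 = -582871877/4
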